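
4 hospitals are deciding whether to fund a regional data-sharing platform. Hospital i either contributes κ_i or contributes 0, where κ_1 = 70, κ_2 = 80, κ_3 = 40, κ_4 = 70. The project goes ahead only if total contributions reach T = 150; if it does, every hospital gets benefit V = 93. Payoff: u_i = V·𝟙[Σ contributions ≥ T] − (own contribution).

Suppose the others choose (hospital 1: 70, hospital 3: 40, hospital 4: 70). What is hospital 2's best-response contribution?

0

Others' total = 180 ≥ 150; contributing adds cost 80 for no extra benefit.
Best response: 0.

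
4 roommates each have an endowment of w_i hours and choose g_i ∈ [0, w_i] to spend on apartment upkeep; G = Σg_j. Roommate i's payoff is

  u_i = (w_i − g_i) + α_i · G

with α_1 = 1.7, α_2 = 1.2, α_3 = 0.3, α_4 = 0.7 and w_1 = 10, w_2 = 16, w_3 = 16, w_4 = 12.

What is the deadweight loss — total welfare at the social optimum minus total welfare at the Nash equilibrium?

81.2

∂u_i/∂g_i = α_i − 1, so roommate i contributes w_i if α_i > 1, else 0.
α_i > 1 for i ∈ {1, 2}; NE contributions (10, 16, 0, 0), G = 26.
W^NE = Σw_i − G^NE + (Σα_i)·G^NE = 54 + 2.9·26 = 129.4.
Planner: ∂(Σu_j)/∂g_i = Σα_j − 1 = 2.9 > 0, so everyone contributes w_i; G^SO = 54, W^SO = 54 + 2.9·54 = 210.6.
Deadweight loss = 81.2.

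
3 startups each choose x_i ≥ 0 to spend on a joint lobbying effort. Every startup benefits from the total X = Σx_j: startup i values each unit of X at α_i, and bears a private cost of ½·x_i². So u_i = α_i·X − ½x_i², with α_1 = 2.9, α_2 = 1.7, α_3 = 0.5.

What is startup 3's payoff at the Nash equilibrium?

2.425

Startup i's FOC: ∂u_i/∂x_i = α_i − x_i = 0, so x_i* = α_i.
NE contributions = (2.9, 1.7, 0.5); X = 5.1.
u_3 = α_3·X − ½·(x_3)² = 0.5·5.1 − ½·0.5² = 2.425.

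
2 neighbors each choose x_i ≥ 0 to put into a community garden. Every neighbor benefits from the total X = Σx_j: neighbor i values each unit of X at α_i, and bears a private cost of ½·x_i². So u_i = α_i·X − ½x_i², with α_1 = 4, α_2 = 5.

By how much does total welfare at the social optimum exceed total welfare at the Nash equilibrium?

20.5

Neighbor i's FOC: ∂u_i/∂x_i = α_i − x_i = 0, so x_i* = α_i.
NE contributions = (4, 5); X = 9.
W^NE = (Σα)·X − ½Σα_i² = 9² − ½·41 = 60.5.
Planner sets x_i = Σα_j = 9 for every i, so X^SO = 2·9 = 18.
W^SO = (Σα)·X^SO − ½·2·(Σα)² = (2/2)·9² = 81.
Deadweight loss = W^SO − W^NE = 20.5.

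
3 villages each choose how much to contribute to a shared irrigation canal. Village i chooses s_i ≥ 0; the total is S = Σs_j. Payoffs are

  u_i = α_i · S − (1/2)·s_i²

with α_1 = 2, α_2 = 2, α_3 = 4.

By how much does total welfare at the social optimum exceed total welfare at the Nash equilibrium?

44

Village i's FOC: ∂u_i/∂s_i = α_i − s_i = 0, so s_i* = α_i.
NE contributions = (2, 2, 4); S = 8.
W^NE = (Σα)·S − ½Σα_i² = 8² − ½·24 = 52.
Planner sets s_i = Σα_j = 8 for every i, so S^SO = 3·8 = 24.
W^SO = (Σα)·S^SO − ½·3·(Σα)² = (3/2)·8² = 96.
Deadweight loss = W^SO − W^NE = 44.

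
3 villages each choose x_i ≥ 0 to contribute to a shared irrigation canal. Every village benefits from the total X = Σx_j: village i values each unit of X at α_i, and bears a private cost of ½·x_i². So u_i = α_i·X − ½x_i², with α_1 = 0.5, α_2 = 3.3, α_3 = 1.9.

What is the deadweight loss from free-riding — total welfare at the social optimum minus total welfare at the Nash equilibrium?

23.62

Village i's FOC: ∂u_i/∂x_i = α_i − x_i = 0, so x_i* = α_i.
NE contributions = (0.5, 3.3, 1.9); X = 5.7.
W^NE = (Σα)·X − ½Σα_i² = 5.7² − ½·14.75 = 25.115.
Planner sets x_i = Σα_j = 5.7 for every i, so X^SO = 3·5.7 = 17.1.
W^SO = (Σα)·X^SO − ½·3·(Σα)² = (3/2)·5.7² = 48.735.
Deadweight loss = W^SO − W^NE = 23.62.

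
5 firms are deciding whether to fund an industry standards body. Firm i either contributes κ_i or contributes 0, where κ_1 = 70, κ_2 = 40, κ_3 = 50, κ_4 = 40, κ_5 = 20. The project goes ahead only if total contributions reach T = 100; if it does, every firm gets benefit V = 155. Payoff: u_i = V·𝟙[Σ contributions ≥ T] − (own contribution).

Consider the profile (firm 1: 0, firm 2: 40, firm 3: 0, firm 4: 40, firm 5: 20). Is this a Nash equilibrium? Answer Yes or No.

Total = 100 ≥ 100: provided.
Firm 1 (pledges 0, payoff 155): pledging 70 → total 170, payoff 85. No gain.
Firm 2 (pledges 40, payoff 115): dropping to 0 → total 60, payoff 0. No gain.
Firm 3 (pledges 0, payoff 155): pledging 50 → total 150, payoff 105. No gain.
Firm 4 (pledges 40, payoff 115): dropping to 0 → total 60, payoff 0. No gain.
Firm 5 (pledges 20, payoff 135): dropping to 0 → total 80, payoff 0. No gain.

Yes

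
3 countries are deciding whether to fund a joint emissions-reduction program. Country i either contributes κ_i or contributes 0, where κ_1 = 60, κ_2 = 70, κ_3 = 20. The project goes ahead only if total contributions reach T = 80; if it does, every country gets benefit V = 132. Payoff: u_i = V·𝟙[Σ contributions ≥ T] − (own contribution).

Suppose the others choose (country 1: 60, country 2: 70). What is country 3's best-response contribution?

Others' total = 130 ≥ 80; contributing adds cost 20 for no extra benefit.
Best response: 0.

0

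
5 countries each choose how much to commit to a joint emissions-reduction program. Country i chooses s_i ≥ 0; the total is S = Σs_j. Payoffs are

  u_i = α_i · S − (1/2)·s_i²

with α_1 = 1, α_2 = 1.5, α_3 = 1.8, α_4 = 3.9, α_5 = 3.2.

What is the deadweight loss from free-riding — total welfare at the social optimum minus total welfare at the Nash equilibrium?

210.91

Country i's FOC: ∂u_i/∂s_i = α_i − s_i = 0, so s_i* = α_i.
NE contributions = (1, 1.5, 1.8, 3.9, 3.2); S = 11.4.
W^NE = (Σα)·S − ½Σα_i² = 11.4² − ½·31.94 = 113.99.
Planner sets s_i = Σα_j = 11.4 for every i, so S^SO = 5·11.4 = 57.
W^SO = (Σα)·S^SO − ½·5·(Σα)² = (5/2)·11.4² = 324.9.
Deadweight loss = W^SO − W^NE = 210.91.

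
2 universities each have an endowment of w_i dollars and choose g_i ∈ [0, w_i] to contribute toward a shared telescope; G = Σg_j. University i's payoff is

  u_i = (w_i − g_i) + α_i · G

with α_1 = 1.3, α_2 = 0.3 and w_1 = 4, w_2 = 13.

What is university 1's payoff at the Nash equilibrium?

∂u_i/∂g_i = α_i − 1, so university i contributes w_i if α_i > 1, else 0.
α_i > 1 for i ∈ {1}; NE contributions (4, 0), G = 4.
u_1 = (4 − 4) + 1.3·4 = 5.2.

5.2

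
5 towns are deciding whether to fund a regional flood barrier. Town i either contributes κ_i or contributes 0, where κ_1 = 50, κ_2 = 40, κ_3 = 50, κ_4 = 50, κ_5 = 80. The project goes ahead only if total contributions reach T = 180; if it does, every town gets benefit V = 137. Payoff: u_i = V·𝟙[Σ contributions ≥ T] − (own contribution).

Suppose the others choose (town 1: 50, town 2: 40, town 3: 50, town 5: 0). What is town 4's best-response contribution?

Others' total = 140. Contributing 50 brings total to 190 ≥ 180: gain V − κ_4 = 87.
Best response: 50.

50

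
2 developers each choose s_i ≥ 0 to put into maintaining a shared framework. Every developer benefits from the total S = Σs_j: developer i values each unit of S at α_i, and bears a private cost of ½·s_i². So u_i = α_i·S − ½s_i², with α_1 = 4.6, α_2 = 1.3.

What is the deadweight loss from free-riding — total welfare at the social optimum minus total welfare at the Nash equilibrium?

Developer i's FOC: ∂u_i/∂s_i = α_i − s_i = 0, so s_i* = α_i.
NE contributions = (4.6, 1.3); S = 5.9.
W^NE = (Σα)·S − ½Σα_i² = 5.9² − ½·22.85 = 23.385.
Planner sets s_i = Σα_j = 5.9 for every i, so S^SO = 2·5.9 = 11.8.
W^SO = (Σα)·S^SO − ½·2·(Σα)² = (2/2)·5.9² = 34.81.
Deadweight loss = W^SO − W^NE = 11.425.

11.425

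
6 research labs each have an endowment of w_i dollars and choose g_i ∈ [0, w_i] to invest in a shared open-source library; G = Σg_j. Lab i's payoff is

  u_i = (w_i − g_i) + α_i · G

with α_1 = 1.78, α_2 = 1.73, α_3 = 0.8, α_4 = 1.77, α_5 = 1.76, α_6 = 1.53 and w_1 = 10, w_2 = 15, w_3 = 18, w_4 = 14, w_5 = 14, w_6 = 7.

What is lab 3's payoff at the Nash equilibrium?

∂u_i/∂g_i = α_i − 1, so lab i contributes w_i if α_i > 1, else 0.
α_i > 1 for i ∈ {1, 2, 4, 5, 6}; NE contributions (10, 15, 0, 14, 14, 7), G = 60.
u_3 = (18 − 0) + 0.8·60 = 66.

66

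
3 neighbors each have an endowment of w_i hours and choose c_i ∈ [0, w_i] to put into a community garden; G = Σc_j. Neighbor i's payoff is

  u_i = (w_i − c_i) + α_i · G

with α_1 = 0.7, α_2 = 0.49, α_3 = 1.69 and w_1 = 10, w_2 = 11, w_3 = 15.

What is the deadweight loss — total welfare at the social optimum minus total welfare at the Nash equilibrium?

∂u_i/∂c_i = α_i − 1, so neighbor i contributes w_i if α_i > 1, else 0.
α_i > 1 for i ∈ {3}; NE contributions (0, 0, 15), G = 15.
W^NE = Σw_i − G^NE + (Σα_i)·G^NE = 36 + 1.88·15 = 64.2.
Planner: ∂(Σu_j)/∂c_i = Σα_j − 1 = 1.88 > 0, so everyone contributes w_i; G^SO = 36, W^SO = 36 + 1.88·36 = 103.68.
Deadweight loss = 39.48.

39.48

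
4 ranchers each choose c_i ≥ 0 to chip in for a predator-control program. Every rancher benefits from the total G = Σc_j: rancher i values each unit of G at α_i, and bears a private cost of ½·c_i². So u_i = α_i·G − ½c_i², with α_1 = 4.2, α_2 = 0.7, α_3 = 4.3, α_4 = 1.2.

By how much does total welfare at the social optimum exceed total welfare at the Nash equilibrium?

127.19

Rancher i's FOC: ∂u_i/∂c_i = α_i − c_i = 0, so c_i* = α_i.
NE contributions = (4.2, 0.7, 4.3, 1.2); G = 10.4.
W^NE = (Σα)·G − ½Σα_i² = 10.4² − ½·38.06 = 89.13.
Planner sets c_i = Σα_j = 10.4 for every i, so G^SO = 4·10.4 = 41.6.
W^SO = (Σα)·G^SO − ½·4·(Σα)² = (4/2)·10.4² = 216.32.
Deadweight loss = W^SO − W^NE = 127.19.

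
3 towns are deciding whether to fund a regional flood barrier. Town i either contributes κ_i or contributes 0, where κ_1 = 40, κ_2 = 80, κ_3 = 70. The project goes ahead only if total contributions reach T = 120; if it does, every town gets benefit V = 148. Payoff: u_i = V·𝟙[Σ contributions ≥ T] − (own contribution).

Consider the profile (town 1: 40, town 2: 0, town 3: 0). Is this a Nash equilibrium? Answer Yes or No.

Total = 40 < 120: not provided.
Town 1 (pledges 40, payoff -40): dropping to 0 → total 0, payoff 0. Profitable deviation.

No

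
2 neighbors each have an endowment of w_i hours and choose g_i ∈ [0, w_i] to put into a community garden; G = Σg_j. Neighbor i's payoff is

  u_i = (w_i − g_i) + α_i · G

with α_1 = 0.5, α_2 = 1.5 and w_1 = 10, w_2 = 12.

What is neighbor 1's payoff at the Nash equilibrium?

∂u_i/∂g_i = α_i − 1, so neighbor i contributes w_i if α_i > 1, else 0.
α_i > 1 for i ∈ {2}; NE contributions (0, 12), G = 12.
u_1 = (10 − 0) + 0.5·12 = 16.

16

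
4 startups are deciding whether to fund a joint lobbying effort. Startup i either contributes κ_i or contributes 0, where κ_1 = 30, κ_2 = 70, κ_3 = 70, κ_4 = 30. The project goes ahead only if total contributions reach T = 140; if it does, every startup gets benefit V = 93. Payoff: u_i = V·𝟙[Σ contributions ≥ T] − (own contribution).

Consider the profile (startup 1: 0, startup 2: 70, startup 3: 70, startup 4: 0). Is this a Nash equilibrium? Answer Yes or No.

Total = 140 ≥ 140: provided.
Startup 1 (pledges 0, payoff 93): pledging 30 → total 170, payoff 63. No gain.
Startup 2 (pledges 70, payoff 23): dropping to 0 → total 70, payoff 0. No gain.
Startup 3 (pledges 70, payoff 23): dropping to 0 → total 70, payoff 0. No gain.
Startup 4 (pledges 0, payoff 93): pledging 30 → total 170, payoff 63. No gain.

Yes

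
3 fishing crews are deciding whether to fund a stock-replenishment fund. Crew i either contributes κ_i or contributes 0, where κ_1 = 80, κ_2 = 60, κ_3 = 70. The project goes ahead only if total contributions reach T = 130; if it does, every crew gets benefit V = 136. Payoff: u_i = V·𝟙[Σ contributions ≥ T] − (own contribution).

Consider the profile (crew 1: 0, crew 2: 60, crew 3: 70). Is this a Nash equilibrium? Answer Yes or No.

Yes

Total = 130 ≥ 130: provided.
Crew 1 (pledges 0, payoff 136): pledging 80 → total 210, payoff 56. No gain.
Crew 2 (pledges 60, payoff 76): dropping to 0 → total 70, payoff 0. No gain.
Crew 3 (pledges 70, payoff 66): dropping to 0 → total 60, payoff 0. No gain.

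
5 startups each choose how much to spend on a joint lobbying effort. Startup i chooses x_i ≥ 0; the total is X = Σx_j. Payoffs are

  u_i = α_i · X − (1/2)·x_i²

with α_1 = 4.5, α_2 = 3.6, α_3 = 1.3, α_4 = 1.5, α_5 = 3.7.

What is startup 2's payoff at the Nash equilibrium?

Startup i's FOC: ∂u_i/∂x_i = α_i − x_i = 0, so x_i* = α_i.
NE contributions = (4.5, 3.6, 1.3, 1.5, 3.7); X = 14.6.
u_2 = α_2·X − ½·(x_2)² = 3.6·14.6 − ½·3.6² = 46.08.

46.08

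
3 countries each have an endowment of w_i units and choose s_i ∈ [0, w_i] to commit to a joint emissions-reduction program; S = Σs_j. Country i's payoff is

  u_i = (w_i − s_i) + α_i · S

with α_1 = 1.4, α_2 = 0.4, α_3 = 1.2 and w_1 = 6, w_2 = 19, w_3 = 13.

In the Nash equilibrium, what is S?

∂u_i/∂s_i = α_i − 1, so country i contributes w_i if α_i > 1, else 0.
α_i > 1 for i ∈ {1, 3}; NE contributions (6, 0, 13), S = 19.

19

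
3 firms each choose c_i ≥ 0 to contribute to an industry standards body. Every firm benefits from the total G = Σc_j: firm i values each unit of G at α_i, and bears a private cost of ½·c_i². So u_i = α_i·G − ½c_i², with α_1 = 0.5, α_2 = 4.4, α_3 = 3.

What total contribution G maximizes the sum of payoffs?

Planner FOC: ∂(Σu_j)/∂c_i = (Σα_j) − c_i = 0, so c_i^SO = Σα_j = 7.9 for every i; G^SO = 23.7.

23.7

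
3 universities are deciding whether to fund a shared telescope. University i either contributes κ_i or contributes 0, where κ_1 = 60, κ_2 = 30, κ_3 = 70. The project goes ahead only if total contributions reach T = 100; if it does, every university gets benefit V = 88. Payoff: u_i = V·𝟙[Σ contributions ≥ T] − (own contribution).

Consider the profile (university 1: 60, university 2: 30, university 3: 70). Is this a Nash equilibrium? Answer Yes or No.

No

Total = 160 ≥ 100: provided.
University 1 (pledges 60, payoff 28): dropping to 0 → total 100, payoff 88. Profitable deviation.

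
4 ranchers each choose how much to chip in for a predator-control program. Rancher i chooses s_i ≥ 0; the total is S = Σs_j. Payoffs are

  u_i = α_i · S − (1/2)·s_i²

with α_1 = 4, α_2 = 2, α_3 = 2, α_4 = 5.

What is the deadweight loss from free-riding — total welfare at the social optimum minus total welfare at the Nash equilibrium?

Rancher i's FOC: ∂u_i/∂s_i = α_i − s_i = 0, so s_i* = α_i.
NE contributions = (4, 2, 2, 5); S = 13.
W^NE = (Σα)·S − ½Σα_i² = 13² − ½·49 = 144.5.
Planner sets s_i = Σα_j = 13 for every i, so S^SO = 4·13 = 52.
W^SO = (Σα)·S^SO − ½·4·(Σα)² = (4/2)·13² = 338.
Deadweight loss = W^SO − W^NE = 193.5.

193.5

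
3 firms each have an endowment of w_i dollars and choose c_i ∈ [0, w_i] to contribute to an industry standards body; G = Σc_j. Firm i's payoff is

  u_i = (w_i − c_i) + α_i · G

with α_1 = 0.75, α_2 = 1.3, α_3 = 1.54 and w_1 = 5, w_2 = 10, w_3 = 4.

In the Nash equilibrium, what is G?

14

∂u_i/∂c_i = α_i − 1, so firm i contributes w_i if α_i > 1, else 0.
α_i > 1 for i ∈ {2, 3}; NE contributions (0, 10, 4), G = 14.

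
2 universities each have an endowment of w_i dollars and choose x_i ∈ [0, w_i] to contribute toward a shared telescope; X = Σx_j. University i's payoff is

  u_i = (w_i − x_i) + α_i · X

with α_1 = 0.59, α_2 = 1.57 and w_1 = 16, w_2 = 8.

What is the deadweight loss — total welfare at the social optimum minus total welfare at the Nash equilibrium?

∂u_i/∂x_i = α_i − 1, so university i contributes w_i if α_i > 1, else 0.
α_i > 1 for i ∈ {2}; NE contributions (0, 8), X = 8.
W^NE = Σw_i − X^NE + (Σα_i)·X^NE = 24 + 1.16·8 = 33.28.
Planner: ∂(Σu_j)/∂x_i = Σα_j − 1 = 1.16 > 0, so everyone contributes w_i; X^SO = 24, W^SO = 24 + 1.16·24 = 51.84.
Deadweight loss = 18.56.

18.56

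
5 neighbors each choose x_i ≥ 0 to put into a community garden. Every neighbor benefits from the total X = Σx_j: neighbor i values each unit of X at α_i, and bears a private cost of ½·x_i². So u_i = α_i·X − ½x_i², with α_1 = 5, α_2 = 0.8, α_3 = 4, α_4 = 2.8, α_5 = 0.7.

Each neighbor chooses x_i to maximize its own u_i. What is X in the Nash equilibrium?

Neighbor i's FOC: ∂u_i/∂x_i = α_i − x_i = 0, so x_i* = α_i.
NE contributions = (5, 0.8, 4, 2.8, 0.7); X = 13.3.

13.3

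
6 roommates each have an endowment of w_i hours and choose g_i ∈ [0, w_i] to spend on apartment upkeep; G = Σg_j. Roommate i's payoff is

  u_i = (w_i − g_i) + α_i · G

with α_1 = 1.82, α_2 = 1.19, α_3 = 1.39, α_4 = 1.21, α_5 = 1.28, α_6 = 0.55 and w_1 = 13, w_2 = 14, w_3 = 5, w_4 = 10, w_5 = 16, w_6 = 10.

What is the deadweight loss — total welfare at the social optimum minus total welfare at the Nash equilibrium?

∂u_i/∂g_i = α_i − 1, so roommate i contributes w_i if α_i > 1, else 0.
α_i > 1 for i ∈ {1, 2, 3, 4, 5}; NE contributions (13, 14, 5, 10, 16, 0), G = 58.
W^NE = Σw_i − G^NE + (Σα_i)·G^NE = 68 + 6.44·58 = 441.52.
Planner: ∂(Σu_j)/∂g_i = Σα_j − 1 = 6.44 > 0, so everyone contributes w_i; G^SO = 68, W^SO = 68 + 6.44·68 = 505.92.
Deadweight loss = 64.4.

64.4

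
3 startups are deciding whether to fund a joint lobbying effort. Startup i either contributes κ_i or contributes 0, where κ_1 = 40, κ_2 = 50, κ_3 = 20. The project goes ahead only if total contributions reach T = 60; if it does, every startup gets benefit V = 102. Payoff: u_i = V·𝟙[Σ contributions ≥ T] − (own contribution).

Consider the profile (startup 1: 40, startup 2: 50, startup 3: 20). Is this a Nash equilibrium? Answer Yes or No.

No

Total = 110 ≥ 60: provided.
Startup 1 (pledges 40, payoff 62): dropping to 0 → total 70, payoff 102. Profitable deviation.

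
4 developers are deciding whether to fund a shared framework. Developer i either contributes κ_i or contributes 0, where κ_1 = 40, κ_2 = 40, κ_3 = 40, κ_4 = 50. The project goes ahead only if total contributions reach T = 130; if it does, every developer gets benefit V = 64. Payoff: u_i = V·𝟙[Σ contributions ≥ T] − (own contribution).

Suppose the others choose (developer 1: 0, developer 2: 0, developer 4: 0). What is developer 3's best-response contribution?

0

Others' total = 0. Even contributing 40 gives 40 < 130: no benefit either way.
Best response: 0.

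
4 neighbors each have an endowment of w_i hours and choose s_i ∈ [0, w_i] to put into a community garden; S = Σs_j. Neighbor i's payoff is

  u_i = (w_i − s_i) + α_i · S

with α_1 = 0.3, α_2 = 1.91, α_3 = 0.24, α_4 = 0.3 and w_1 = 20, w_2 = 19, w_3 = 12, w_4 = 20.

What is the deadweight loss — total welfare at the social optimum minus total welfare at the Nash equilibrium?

91

∂u_i/∂s_i = α_i − 1, so neighbor i contributes w_i if α_i > 1, else 0.
α_i > 1 for i ∈ {2}; NE contributions (0, 19, 0, 0), S = 19.
W^NE = Σw_i − S^NE + (Σα_i)·S^NE = 71 + 1.75·19 = 104.25.
Planner: ∂(Σu_j)/∂s_i = Σα_j − 1 = 1.75 > 0, so everyone contributes w_i; S^SO = 71, W^SO = 71 + 1.75·71 = 195.25.
Deadweight loss = 91.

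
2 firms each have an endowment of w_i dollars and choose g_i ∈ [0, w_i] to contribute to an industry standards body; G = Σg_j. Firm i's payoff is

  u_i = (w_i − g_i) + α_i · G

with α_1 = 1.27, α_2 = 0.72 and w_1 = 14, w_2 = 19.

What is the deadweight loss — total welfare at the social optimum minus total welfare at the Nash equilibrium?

∂u_i/∂g_i = α_i − 1, so firm i contributes w_i if α_i > 1, else 0.
α_i > 1 for i ∈ {1}; NE contributions (14, 0), G = 14.
W^NE = Σw_i − G^NE + (Σα_i)·G^NE = 33 + 0.99·14 = 46.86.
Planner: ∂(Σu_j)/∂g_i = Σα_j − 1 = 0.99 > 0, so everyone contributes w_i; G^SO = 33, W^SO = 33 + 0.99·33 = 65.67.
Deadweight loss = 18.81.

18.81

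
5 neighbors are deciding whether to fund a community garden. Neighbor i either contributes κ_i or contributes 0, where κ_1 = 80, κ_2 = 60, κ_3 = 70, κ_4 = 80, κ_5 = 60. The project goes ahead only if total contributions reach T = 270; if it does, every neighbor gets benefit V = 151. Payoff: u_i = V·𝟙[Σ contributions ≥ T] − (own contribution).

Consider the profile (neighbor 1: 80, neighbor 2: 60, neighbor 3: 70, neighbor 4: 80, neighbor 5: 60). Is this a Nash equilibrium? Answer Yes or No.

No

Total = 350 ≥ 270: provided.
Neighbor 1 (pledges 80, payoff 71): dropping to 0 → total 270, payoff 151. Profitable deviation.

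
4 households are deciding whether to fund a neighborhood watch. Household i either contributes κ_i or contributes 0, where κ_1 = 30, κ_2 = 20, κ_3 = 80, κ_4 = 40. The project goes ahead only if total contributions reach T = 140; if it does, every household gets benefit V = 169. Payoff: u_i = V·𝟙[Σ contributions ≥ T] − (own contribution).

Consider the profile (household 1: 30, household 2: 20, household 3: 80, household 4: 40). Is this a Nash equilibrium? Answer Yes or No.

Total = 170 ≥ 140: provided.
Household 1 (pledges 30, payoff 139): dropping to 0 → total 140, payoff 169. Profitable deviation.

No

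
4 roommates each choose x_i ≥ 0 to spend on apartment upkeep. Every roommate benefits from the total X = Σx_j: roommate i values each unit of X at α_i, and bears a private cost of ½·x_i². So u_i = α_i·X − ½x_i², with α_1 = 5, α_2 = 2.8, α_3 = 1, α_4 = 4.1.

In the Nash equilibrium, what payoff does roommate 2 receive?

Roommate i's FOC: ∂u_i/∂x_i = α_i − x_i = 0, so x_i* = α_i.
NE contributions = (5, 2.8, 1, 4.1); X = 12.9.
u_2 = α_2·X − ½·(x_2)² = 2.8·12.9 − ½·2.8² = 32.2.

32.2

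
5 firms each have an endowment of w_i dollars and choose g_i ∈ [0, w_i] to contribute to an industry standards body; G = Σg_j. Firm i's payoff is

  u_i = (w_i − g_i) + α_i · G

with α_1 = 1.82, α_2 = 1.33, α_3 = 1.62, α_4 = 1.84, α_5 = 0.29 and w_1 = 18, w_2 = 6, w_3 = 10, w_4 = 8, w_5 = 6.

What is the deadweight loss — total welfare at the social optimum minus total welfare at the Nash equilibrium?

35.4

∂u_i/∂g_i = α_i − 1, so firm i contributes w_i if α_i > 1, else 0.
α_i > 1 for i ∈ {1, 2, 3, 4}; NE contributions (18, 6, 10, 8, 0), G = 42.
W^NE = Σw_i − G^NE + (Σα_i)·G^NE = 48 + 5.9·42 = 295.8.
Planner: ∂(Σu_j)/∂g_i = Σα_j − 1 = 5.9 > 0, so everyone contributes w_i; G^SO = 48, W^SO = 48 + 5.9·48 = 331.2.
Deadweight loss = 35.4.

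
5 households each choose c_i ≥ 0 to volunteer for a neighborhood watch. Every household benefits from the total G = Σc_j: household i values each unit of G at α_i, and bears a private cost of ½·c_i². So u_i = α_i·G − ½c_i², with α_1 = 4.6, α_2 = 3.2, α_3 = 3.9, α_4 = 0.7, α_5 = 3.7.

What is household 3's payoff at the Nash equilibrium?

55.185

Household i's FOC: ∂u_i/∂c_i = α_i − c_i = 0, so c_i* = α_i.
NE contributions = (4.6, 3.2, 3.9, 0.7, 3.7); G = 16.1.
u_3 = α_3·G − ½·(c_3)² = 3.9·16.1 − ½·3.9² = 55.185.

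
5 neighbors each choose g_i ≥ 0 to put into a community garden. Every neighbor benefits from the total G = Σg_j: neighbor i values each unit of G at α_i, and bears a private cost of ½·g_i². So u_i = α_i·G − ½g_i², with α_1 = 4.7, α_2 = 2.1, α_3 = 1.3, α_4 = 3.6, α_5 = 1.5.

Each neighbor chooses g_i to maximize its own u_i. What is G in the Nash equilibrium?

13.2

Neighbor i's FOC: ∂u_i/∂g_i = α_i − g_i = 0, so g_i* = α_i.
NE contributions = (4.7, 2.1, 1.3, 3.6, 1.5); G = 13.2.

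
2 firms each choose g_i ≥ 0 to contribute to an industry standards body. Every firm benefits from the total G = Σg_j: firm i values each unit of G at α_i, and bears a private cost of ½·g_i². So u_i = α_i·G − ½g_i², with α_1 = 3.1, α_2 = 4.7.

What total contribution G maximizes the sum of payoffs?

15.6

Planner FOC: ∂(Σu_j)/∂g_i = (Σα_j) − g_i = 0, so g_i^SO = Σα_j = 7.8 for every i; G^SO = 15.6.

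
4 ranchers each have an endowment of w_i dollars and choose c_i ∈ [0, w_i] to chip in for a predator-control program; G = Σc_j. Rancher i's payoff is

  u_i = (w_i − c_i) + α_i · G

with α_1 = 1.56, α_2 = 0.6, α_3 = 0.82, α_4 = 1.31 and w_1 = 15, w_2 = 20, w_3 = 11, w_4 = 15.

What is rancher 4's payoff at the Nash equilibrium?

∂u_i/∂c_i = α_i − 1, so rancher i contributes w_i if α_i > 1, else 0.
α_i > 1 for i ∈ {1, 4}; NE contributions (15, 0, 0, 15), G = 30.
u_4 = (15 − 15) + 1.31·30 = 39.3.

39.3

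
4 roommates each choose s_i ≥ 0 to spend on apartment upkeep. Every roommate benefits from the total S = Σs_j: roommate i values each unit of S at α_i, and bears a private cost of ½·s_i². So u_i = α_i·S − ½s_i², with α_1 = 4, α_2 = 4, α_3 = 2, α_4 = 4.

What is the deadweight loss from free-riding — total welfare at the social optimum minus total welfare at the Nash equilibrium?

Roommate i's FOC: ∂u_i/∂s_i = α_i − s_i = 0, so s_i* = α_i.
NE contributions = (4, 4, 2, 4); S = 14.
W^NE = (Σα)·S − ½Σα_i² = 14² − ½·52 = 170.
Planner sets s_i = Σα_j = 14 for every i, so S^SO = 4·14 = 56.
W^SO = (Σα)·S^SO − ½·4·(Σα)² = (4/2)·14² = 392.
Deadweight loss = W^SO − W^NE = 222.

222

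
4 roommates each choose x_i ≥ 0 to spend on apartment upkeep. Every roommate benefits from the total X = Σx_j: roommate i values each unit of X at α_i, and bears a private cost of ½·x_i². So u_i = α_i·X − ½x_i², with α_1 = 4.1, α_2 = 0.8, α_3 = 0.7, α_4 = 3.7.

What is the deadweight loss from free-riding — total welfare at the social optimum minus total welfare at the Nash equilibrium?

Roommate i's FOC: ∂u_i/∂x_i = α_i − x_i = 0, so x_i* = α_i.
NE contributions = (4.1, 0.8, 0.7, 3.7); X = 9.3.
W^NE = (Σα)·X − ½Σα_i² = 9.3² − ½·31.63 = 70.675.
Planner sets x_i = Σα_j = 9.3 for every i, so X^SO = 4·9.3 = 37.2.
W^SO = (Σα)·X^SO − ½·4·(Σα)² = (4/2)·9.3² = 172.98.
Deadweight loss = W^SO − W^NE = 102.305.

102.305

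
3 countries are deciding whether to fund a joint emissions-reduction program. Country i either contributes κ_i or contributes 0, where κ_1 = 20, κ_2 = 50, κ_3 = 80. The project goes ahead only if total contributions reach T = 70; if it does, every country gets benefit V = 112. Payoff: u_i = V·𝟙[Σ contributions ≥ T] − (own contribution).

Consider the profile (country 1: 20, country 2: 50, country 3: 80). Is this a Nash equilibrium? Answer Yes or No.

Total = 150 ≥ 70: provided.
Country 1 (pledges 20, payoff 92): dropping to 0 → total 130, payoff 112. Profitable deviation.

No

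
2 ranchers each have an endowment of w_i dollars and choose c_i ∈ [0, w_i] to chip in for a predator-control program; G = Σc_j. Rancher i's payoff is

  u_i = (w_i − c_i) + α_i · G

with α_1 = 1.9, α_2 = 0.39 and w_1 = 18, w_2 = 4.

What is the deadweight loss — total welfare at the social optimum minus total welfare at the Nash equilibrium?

5.16

∂u_i/∂c_i = α_i − 1, so rancher i contributes w_i if α_i > 1, else 0.
α_i > 1 for i ∈ {1}; NE contributions (18, 0), G = 18.
W^NE = Σw_i − G^NE + (Σα_i)·G^NE = 22 + 1.29·18 = 45.22.
Planner: ∂(Σu_j)/∂c_i = Σα_j − 1 = 1.29 > 0, so everyone contributes w_i; G^SO = 22, W^SO = 22 + 1.29·22 = 50.38.
Deadweight loss = 5.16.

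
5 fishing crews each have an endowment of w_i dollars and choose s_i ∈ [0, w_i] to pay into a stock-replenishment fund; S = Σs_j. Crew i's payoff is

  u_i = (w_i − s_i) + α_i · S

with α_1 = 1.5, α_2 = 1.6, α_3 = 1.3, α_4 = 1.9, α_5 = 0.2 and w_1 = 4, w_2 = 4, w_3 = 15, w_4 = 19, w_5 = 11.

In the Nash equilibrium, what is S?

42

∂u_i/∂s_i = α_i − 1, so crew i contributes w_i if α_i > 1, else 0.
α_i > 1 for i ∈ {1, 2, 3, 4}; NE contributions (4, 4, 15, 19, 0), S = 42.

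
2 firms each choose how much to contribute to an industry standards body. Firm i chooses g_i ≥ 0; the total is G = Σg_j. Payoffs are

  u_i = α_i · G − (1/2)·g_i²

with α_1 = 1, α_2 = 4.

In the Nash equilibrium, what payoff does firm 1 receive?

Firm i's FOC: ∂u_i/∂g_i = α_i − g_i = 0, so g_i* = α_i.
NE contributions = (1, 4); G = 5.
u_1 = α_1·G − ½·(g_1)² = 1·5 − ½·1² = 4.5.

4.5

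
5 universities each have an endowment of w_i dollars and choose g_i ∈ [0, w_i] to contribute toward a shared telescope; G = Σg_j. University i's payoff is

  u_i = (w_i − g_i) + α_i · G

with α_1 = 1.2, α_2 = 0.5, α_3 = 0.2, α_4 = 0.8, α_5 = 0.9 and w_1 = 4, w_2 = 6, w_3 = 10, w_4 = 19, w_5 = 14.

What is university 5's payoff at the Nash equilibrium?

17.6

∂u_i/∂g_i = α_i − 1, so university i contributes w_i if α_i > 1, else 0.
α_i > 1 for i ∈ {1}; NE contributions (4, 0, 0, 0, 0), G = 4.
u_5 = (14 − 0) + 0.9·4 = 17.6.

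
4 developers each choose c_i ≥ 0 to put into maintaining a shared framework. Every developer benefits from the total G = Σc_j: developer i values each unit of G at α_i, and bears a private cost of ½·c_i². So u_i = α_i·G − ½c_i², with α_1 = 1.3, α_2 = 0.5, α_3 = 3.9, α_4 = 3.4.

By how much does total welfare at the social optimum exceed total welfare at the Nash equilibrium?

Developer i's FOC: ∂u_i/∂c_i = α_i − c_i = 0, so c_i* = α_i.
NE contributions = (1.3, 0.5, 3.9, 3.4); G = 9.1.
W^NE = (Σα)·G − ½Σα_i² = 9.1² − ½·28.71 = 68.455.
Planner sets c_i = Σα_j = 9.1 for every i, so G^SO = 4·9.1 = 36.4.
W^SO = (Σα)·G^SO − ½·4·(Σα)² = (4/2)·9.1² = 165.62.
Deadweight loss = W^SO − W^NE = 97.165.

97.165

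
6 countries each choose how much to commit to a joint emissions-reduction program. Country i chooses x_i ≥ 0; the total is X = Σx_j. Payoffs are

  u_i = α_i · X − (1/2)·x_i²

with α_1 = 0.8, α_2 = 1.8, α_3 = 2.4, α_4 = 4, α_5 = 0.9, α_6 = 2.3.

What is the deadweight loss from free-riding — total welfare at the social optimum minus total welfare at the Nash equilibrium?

313.55

Country i's FOC: ∂u_i/∂x_i = α_i − x_i = 0, so x_i* = α_i.
NE contributions = (0.8, 1.8, 2.4, 4, 0.9, 2.3); X = 12.2.
W^NE = (Σα)·X − ½Σα_i² = 12.2² − ½·31.74 = 132.97.
Planner sets x_i = Σα_j = 12.2 for every i, so X^SO = 6·12.2 = 73.2.
W^SO = (Σα)·X^SO − ½·6·(Σα)² = (6/2)·12.2² = 446.52.
Deadweight loss = W^SO − W^NE = 313.55.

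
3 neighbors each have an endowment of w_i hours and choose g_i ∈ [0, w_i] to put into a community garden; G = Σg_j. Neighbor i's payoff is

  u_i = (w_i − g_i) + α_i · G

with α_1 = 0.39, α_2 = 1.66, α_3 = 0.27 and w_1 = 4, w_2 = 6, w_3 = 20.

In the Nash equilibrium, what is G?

∂u_i/∂g_i = α_i − 1, so neighbor i contributes w_i if α_i > 1, else 0.
α_i > 1 for i ∈ {2}; NE contributions (0, 6, 0), G = 6.

6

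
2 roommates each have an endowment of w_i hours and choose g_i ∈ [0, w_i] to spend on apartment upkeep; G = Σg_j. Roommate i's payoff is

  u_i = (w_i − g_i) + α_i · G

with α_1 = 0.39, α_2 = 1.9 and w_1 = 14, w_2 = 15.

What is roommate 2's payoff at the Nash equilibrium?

∂u_i/∂g_i = α_i − 1, so roommate i contributes w_i if α_i > 1, else 0.
α_i > 1 for i ∈ {2}; NE contributions (0, 15), G = 15.
u_2 = (15 − 15) + 1.9·15 = 28.5.

28.5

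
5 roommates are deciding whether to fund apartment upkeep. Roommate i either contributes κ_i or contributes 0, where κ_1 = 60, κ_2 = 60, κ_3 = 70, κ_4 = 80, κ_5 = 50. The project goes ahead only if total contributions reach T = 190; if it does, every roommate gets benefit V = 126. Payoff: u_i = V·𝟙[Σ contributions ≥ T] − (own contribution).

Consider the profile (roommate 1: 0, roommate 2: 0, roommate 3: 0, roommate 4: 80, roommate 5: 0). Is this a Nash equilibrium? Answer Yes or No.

No

Total = 80 < 190: not provided.
Roommate 1 (pledges 0, payoff 0): pledging 60 → total 140, payoff -60. No gain.
Roommate 2 (pledges 0, payoff 0): pledging 60 → total 140, payoff -60. No gain.
Roommate 3 (pledges 0, payoff 0): pledging 70 → total 150, payoff -70. No gain.
Roommate 4 (pledges 80, payoff -80): dropping to 0 → total 0, payoff 0. Profitable deviation.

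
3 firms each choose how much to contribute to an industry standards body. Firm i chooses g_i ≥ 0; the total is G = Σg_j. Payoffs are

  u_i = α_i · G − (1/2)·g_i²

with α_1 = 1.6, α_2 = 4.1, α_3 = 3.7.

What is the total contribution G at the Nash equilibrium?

Firm i's FOC: ∂u_i/∂g_i = α_i − g_i = 0, so g_i* = α_i.
NE contributions = (1.6, 4.1, 3.7); G = 9.4.

9.4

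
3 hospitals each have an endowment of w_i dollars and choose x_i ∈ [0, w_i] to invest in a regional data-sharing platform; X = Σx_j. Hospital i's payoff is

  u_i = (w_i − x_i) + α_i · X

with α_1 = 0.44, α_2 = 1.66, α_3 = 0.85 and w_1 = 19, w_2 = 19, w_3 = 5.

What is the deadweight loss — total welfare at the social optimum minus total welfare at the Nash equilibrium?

46.8

∂u_i/∂x_i = α_i − 1, so hospital i contributes w_i if α_i > 1, else 0.
α_i > 1 for i ∈ {2}; NE contributions (0, 19, 0), X = 19.
W^NE = Σw_i − X^NE + (Σα_i)·X^NE = 43 + 1.95·19 = 80.05.
Planner: ∂(Σu_j)/∂x_i = Σα_j − 1 = 1.95 > 0, so everyone contributes w_i; X^SO = 43, W^SO = 43 + 1.95·43 = 126.85.
Deadweight loss = 46.8.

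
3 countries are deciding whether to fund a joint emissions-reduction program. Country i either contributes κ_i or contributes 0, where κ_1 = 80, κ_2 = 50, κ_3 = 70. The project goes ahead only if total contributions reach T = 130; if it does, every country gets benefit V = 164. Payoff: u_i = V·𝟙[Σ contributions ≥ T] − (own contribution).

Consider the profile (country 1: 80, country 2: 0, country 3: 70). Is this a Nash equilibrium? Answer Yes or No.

Total = 150 ≥ 130: provided.
Country 1 (pledges 80, payoff 84): dropping to 0 → total 70, payoff 0. No gain.
Country 2 (pledges 0, payoff 164): pledging 50 → total 200, payoff 114. No gain.
Country 3 (pledges 70, payoff 94): dropping to 0 → total 80, payoff 0. No gain.

Yes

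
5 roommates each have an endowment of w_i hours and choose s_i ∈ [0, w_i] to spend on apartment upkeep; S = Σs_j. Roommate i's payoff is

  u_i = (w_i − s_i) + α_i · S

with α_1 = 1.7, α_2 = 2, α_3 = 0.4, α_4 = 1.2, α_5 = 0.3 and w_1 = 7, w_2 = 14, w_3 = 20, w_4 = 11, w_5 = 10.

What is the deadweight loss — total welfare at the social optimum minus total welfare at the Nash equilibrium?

138

∂u_i/∂s_i = α_i − 1, so roommate i contributes w_i if α_i > 1, else 0.
α_i > 1 for i ∈ {1, 2, 4}; NE contributions (7, 14, 0, 11, 0), S = 32.
W^NE = Σw_i − S^NE + (Σα_i)·S^NE = 62 + 4.6·32 = 209.2.
Planner: ∂(Σu_j)/∂s_i = Σα_j − 1 = 4.6 > 0, so everyone contributes w_i; S^SO = 62, W^SO = 62 + 4.6·62 = 347.2.
Deadweight loss = 138.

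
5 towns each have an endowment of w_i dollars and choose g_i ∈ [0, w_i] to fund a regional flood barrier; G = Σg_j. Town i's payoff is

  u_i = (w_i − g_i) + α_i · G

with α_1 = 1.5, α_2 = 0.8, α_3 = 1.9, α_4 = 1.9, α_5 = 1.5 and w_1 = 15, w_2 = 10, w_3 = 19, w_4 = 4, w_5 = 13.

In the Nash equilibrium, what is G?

51

∂u_i/∂g_i = α_i − 1, so town i contributes w_i if α_i > 1, else 0.
α_i > 1 for i ∈ {1, 3, 4, 5}; NE contributions (15, 0, 19, 4, 13), G = 51.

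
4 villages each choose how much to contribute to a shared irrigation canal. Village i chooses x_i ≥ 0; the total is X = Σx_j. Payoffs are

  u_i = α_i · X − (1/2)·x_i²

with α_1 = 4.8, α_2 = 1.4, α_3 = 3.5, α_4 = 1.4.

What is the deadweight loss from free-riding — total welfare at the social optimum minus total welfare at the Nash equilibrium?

142.815

Village i's FOC: ∂u_i/∂x_i = α_i − x_i = 0, so x_i* = α_i.
NE contributions = (4.8, 1.4, 3.5, 1.4); X = 11.1.
W^NE = (Σα)·X − ½Σα_i² = 11.1² − ½·39.21 = 103.605.
Planner sets x_i = Σα_j = 11.1 for every i, so X^SO = 4·11.1 = 44.4.
W^SO = (Σα)·X^SO − ½·4·(Σα)² = (4/2)·11.1² = 246.42.
Deadweight loss = W^SO − W^NE = 142.815.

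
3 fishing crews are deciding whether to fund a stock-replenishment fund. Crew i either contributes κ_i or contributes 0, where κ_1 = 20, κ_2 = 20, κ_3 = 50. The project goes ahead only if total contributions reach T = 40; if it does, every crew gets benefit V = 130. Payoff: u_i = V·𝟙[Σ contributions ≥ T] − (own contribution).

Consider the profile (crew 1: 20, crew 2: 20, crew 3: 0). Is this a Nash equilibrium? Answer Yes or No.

Yes

Total = 40 ≥ 40: provided.
Crew 1 (pledges 20, payoff 110): dropping to 0 → total 20, payoff 0. No gain.
Crew 2 (pledges 20, payoff 110): dropping to 0 → total 20, payoff 0. No gain.
Crew 3 (pledges 0, payoff 130): pledging 50 → total 90, payoff 80. No gain.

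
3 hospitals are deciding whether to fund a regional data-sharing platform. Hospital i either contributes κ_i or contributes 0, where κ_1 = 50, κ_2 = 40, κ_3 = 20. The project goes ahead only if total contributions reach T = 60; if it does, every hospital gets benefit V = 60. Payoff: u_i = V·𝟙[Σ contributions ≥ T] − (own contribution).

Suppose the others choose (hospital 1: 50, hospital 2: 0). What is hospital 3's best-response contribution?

Others' total = 50. Contributing 20 brings total to 70 ≥ 60: gain V − κ_3 = 40.
Best response: 20.

20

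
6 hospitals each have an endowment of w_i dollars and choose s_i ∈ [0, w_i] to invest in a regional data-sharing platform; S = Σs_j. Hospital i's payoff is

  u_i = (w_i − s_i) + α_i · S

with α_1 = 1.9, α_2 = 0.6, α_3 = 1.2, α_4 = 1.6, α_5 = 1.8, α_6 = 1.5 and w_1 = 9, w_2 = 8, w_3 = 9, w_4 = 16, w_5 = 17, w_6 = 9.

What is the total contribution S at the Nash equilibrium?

∂u_i/∂s_i = α_i − 1, so hospital i contributes w_i if α_i > 1, else 0.
α_i > 1 for i ∈ {1, 3, 4, 5, 6}; NE contributions (9, 0, 9, 16, 17, 9), S = 60.

60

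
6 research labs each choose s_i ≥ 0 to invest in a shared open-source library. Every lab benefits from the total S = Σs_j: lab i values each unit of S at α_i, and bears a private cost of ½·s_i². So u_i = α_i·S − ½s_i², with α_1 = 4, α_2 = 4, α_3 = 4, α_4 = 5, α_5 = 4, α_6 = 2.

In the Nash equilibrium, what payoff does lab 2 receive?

Lab i's FOC: ∂u_i/∂s_i = α_i − s_i = 0, so s_i* = α_i.
NE contributions = (4, 4, 4, 5, 4, 2); S = 23.
u_2 = α_2·S − ½·(s_2)² = 4·23 − ½·4² = 84.

84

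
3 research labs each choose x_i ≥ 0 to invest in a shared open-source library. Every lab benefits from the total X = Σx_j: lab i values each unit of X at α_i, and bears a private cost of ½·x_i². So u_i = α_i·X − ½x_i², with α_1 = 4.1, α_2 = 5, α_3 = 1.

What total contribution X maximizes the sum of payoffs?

Planner FOC: ∂(Σu_j)/∂x_i = (Σα_j) − x_i = 0, so x_i^SO = Σα_j = 10.1 for every i; X^SO = 30.3.

30.3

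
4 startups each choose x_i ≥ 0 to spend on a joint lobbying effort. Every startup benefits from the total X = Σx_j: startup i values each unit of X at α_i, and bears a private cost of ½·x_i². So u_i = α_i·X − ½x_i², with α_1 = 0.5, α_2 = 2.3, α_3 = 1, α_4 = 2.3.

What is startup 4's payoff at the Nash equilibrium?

Startup i's FOC: ∂u_i/∂x_i = α_i − x_i = 0, so x_i* = α_i.
NE contributions = (0.5, 2.3, 1, 2.3); X = 6.1.
u_4 = α_4·X − ½·(x_4)² = 2.3·6.1 − ½·2.3² = 11.385.

11.385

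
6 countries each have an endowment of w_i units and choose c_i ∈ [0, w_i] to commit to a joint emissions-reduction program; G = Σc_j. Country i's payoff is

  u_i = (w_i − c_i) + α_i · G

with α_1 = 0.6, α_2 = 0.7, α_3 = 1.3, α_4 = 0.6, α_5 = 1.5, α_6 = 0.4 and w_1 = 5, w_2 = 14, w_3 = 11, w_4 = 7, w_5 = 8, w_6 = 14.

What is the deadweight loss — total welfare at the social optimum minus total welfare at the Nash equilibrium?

∂u_i/∂c_i = α_i − 1, so country i contributes w_i if α_i > 1, else 0.
α_i > 1 for i ∈ {3, 5}; NE contributions (0, 0, 11, 0, 8, 0), G = 19.
W^NE = Σw_i − G^NE + (Σα_i)·G^NE = 59 + 4.1·19 = 136.9.
Planner: ∂(Σu_j)/∂c_i = Σα_j − 1 = 4.1 > 0, so everyone contributes w_i; G^SO = 59, W^SO = 59 + 4.1·59 = 300.9.
Deadweight loss = 164.

164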